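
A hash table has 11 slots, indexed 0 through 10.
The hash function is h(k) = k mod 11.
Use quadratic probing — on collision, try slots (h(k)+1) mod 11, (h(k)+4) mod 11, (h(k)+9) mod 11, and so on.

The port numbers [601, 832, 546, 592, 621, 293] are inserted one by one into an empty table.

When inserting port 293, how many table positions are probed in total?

601: h=7 → slot 7
832: h=7, probe 7,8 → slot 8
546: h=7, probe 7,8,0 → slot 0
592: h=9 → slot 9
621: h=5 → slot 5
293: h=7, probe 7,8,0,5,1 → slot 1
Table: [546, 293, -, -, -, 621, -, 601, 832, 592, -]

5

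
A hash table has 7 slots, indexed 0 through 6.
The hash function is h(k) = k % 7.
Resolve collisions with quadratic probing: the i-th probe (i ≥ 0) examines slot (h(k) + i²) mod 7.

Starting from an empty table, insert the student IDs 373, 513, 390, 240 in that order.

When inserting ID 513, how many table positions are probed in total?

2

373 hashes to 2; slot 2 is free => place at 2.
513 hashes to 2; 2 taken => place at 3.
390 hashes to 5; slot 5 is free => place at 5.
240 hashes to 2; 2,3 taken => place at 6.
Table: [-, -, 373, 513, -, 390, 240]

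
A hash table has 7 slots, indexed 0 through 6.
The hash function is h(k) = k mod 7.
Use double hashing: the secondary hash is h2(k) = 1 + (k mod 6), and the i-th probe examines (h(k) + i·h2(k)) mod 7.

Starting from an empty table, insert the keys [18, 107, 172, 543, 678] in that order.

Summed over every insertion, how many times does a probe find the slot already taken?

18 hashes to 4; slot 4 is free → place at 4.
107 hashes to 2; slot 2 is free → place at 2.
172 hashes to 4, h2=5; 4,2 taken → place at 0.
543 hashes to 4, h2=4; 4 taken → place at 1.
678 hashes to 6; slot 6 is free → place at 6.
Table: [172, 543, 107, _, 18, _, 678]

3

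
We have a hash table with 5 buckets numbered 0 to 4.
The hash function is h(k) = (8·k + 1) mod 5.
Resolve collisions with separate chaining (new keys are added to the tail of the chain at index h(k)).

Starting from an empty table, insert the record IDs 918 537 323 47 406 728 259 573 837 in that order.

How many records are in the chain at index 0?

Insert 918: h=0, bucket 0 empty → new chain.
Insert 537: h=2, bucket 2 empty → new chain.
Insert 323: h=0, bucket 0 nonempty → append to chain.
Insert 47: h=2, bucket 2 nonempty → append to chain.
Insert 406: h=4, bucket 4 empty → new chain.
Insert 728: h=0, bucket 0 nonempty → append to chain.
Insert 259: h=3, bucket 3 empty → new chain.
Insert 573: h=0, bucket 0 nonempty → append to chain.
Insert 837: h=2, bucket 2 nonempty → append to chain.
Final buckets:
0: 918 -> 323 -> 728 -> 573
1: -
2: 537 -> 47 -> 837
3: 259
4: 406

4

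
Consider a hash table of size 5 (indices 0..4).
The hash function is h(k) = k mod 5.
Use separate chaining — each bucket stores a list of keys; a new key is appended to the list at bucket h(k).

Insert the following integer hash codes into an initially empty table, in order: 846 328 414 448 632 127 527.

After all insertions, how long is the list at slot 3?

2

846 → bucket 1
328 → bucket 3
414 → bucket 4
448 → bucket 3 (collision)
632 → bucket 2
127 → bucket 2 (collision)
527 → bucket 2 (collision)
Final buckets:
0: .
1: 846
2: 632 -> 127 -> 527
3: 328 -> 448
4: 414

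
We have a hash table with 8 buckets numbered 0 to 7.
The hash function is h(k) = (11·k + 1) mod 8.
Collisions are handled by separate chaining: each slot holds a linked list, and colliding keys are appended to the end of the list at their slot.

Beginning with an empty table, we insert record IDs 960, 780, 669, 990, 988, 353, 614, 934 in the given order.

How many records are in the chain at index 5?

Insert 960: h=1, bucket 1 empty -> new chain.
Insert 780: h=5, bucket 5 empty -> new chain.
Insert 669: h=0, bucket 0 empty -> new chain.
Insert 990: h=3, bucket 3 empty -> new chain.
Insert 988: h=5, bucket 5 nonempty -> append to chain.
Insert 353: h=4, bucket 4 empty -> new chain.
Insert 614: h=3, bucket 3 nonempty -> append to chain.
Insert 934: h=3, bucket 3 nonempty -> append to chain.
Final buckets:
0: 669
1: 960
2: -
3: 990 -> 614 -> 934
4: 353
5: 780 -> 988
6: -
7: -

2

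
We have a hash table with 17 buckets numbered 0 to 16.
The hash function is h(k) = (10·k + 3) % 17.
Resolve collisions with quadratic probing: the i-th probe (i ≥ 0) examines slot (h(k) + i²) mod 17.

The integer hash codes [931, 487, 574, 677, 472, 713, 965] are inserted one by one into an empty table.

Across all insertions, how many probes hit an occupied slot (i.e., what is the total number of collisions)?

6

931: h=14 → slot 14
487: h=11 → slot 11
574: h=14, probe 14,15 → slot 15
677: h=7 → slot 7
472: h=14, probe 14,15,1 → slot 1
713: h=10 → slot 10
965: h=14, probe 14,15,1,6 → slot 6
Table: [-, 472, -, -, -, -, 965, 677, -, -, 713, 487, -, -, 931, 574, -]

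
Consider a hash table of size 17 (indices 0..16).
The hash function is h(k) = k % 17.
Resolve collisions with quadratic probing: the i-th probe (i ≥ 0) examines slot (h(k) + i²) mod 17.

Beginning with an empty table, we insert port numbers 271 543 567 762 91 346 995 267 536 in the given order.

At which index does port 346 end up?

10

271: h=16 => slot 16
543: h=16, probe 16,0 => slot 0
567: h=6 => slot 6
762: h=14 => slot 14
91: h=6, probe 6,7 => slot 7
346: h=6, probe 6,7,10 => slot 10
995: h=9 => slot 9
267: h=12 => slot 12
536: h=9, probe 9,10,13 => slot 13
Table: [543, -, -, -, -, -, 567, 91, -, 995, 346, -, 267, 536, 762, -, 271]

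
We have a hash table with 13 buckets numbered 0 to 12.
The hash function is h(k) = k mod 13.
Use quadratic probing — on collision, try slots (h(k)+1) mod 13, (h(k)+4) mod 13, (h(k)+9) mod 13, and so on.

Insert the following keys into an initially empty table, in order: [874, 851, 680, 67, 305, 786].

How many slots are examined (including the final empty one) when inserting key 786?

3

874: h=3 => slot 3
851: h=6 => slot 6
680: h=4 => slot 4
67: h=2 => slot 2
305: h=6, probe 6,7 => slot 7
786: h=6, probe 6,7,10 => slot 10
Table: [∅, ∅, 67, 874, 680, ∅, 851, 305, ∅, ∅, 786, ∅, ∅]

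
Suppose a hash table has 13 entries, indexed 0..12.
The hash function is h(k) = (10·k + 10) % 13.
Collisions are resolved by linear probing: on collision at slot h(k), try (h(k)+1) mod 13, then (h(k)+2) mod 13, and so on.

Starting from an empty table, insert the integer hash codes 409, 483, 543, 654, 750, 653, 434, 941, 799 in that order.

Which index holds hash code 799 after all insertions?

7

Insert 409: h=5, slot 5 empty -> index 5.
Insert 483: h=4, slot 4 empty -> index 4.
Insert 543: h=6, slot 6 empty -> index 6.
Insert 654: h=11, slot 11 empty -> index 11.
Insert 750: h=9, slot 9 empty -> index 9.
Insert 653: h=1, slot 1 empty -> index 1.
Insert 434: h=8, slot 8 empty -> index 8.
Insert 941: h=8, slots 8,9 occupied -> index 10.
Insert 799: h=5, slots 5,6 occupied -> index 7.
Table: [—, 653, —, —, 483, 409, 543, 799, 434, 750, 941, 654, —]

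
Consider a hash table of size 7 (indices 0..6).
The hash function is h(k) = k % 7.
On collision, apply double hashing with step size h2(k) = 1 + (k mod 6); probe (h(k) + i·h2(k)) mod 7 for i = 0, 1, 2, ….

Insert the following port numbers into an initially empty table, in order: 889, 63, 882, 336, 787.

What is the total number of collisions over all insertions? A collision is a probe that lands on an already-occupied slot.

Insert 889: h=0, slot 0 empty → index 0.
Insert 63: h=0, h2=4, slot 0 occupied → index 4.
Insert 882: h=0, h2=1, slot 0 occupied → index 1.
Insert 336: h=0, h2=1, slots 0,1 occupied → index 2.
Insert 787: h=3, slot 3 empty → index 3.
Table: [889, 882, 336, 787, 63, -, -]

4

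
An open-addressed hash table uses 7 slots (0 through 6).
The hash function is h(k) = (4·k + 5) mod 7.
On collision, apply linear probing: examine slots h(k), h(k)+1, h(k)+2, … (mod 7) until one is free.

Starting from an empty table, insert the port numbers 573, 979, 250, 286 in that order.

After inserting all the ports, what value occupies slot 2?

979

Insert 573: h=1, slot 1 empty => index 1.
Insert 979: h=1, slot 1 occupied => index 2.
Insert 250: h=4, slot 4 empty => index 4.
Insert 286: h=1, slots 1,2 occupied => index 3.
Table: [-, 573, 979, 286, 250, -, -]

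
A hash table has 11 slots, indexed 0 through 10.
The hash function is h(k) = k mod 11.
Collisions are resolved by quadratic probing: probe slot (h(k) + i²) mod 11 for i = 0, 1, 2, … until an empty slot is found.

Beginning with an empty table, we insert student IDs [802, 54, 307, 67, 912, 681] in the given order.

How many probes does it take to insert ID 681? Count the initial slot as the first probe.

802 hashes to 10; slot 10 is free → place at 10.
54 hashes to 10; 10 taken → place at 0.
307 hashes to 10; 10,0 taken → place at 3.
67 hashes to 1; slot 1 is free → place at 1.
912 hashes to 10; 10,0,3 taken → place at 8.
681 hashes to 10; 10,0,3,8 taken → place at 4.
Table: [54, 67, —, 307, 681, —, —, —, 912, —, 802]

5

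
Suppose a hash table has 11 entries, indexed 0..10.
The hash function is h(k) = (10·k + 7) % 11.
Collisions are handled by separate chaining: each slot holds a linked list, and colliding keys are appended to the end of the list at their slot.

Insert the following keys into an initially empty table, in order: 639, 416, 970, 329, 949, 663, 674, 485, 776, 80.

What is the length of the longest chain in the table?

4

Insert 639: h=6, bucket 6 empty -> new chain.
Insert 416: h=9, bucket 9 empty -> new chain.
Insert 970: h=5, bucket 5 empty -> new chain.
Insert 329: h=8, bucket 8 empty -> new chain.
Insert 949: h=4, bucket 4 empty -> new chain.
Insert 663: h=4, bucket 4 nonempty -> append to chain.
Insert 674: h=4, bucket 4 nonempty -> append to chain.
Insert 485: h=6, bucket 6 nonempty -> append to chain.
Insert 776: h=1, bucket 1 empty -> new chain.
Insert 80: h=4, bucket 4 nonempty -> append to chain.
Final buckets:
0: .
1: 776
2: .
3: .
4: 949 -> 663 -> 674 -> 80
5: 970
6: 639 -> 485
7: .
8: 329
9: 416
10: .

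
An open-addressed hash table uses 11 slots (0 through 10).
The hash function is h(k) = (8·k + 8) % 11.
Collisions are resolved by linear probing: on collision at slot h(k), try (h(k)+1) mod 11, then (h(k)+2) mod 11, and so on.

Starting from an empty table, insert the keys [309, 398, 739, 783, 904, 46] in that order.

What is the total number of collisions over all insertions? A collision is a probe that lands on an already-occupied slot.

309: h=5 → slot 5
398: h=2 → slot 2
739: h=2, probe 2,3 → slot 3
783: h=2, probe 2,3,4 → slot 4
904: h=2, probe 2,3,4,5,6 → slot 6
46: h=2, probe 2,3,4,5,6,7 → slot 7
Table: [_, _, 398, 739, 783, 309, 904, 46, _, _, _]

12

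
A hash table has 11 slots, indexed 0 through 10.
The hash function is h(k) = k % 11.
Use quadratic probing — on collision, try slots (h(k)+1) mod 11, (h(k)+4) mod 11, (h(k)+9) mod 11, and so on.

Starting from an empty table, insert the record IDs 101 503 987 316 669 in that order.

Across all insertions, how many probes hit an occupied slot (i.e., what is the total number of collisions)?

4

Insert 101: h=2, slot 2 empty → index 2.
Insert 503: h=8, slot 8 empty → index 8.
Insert 987: h=8, slot 8 occupied → index 9.
Insert 316: h=8, slots 8,9 occupied → index 1.
Insert 669: h=9, slot 9 occupied → index 10.
Table: [∅, 316, 101, ∅, ∅, ∅, ∅, ∅, 503, 987, 669]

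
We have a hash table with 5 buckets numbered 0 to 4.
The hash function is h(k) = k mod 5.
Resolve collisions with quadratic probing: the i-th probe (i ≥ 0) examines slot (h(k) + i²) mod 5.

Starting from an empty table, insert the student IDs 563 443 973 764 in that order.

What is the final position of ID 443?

4

563: h=3 → slot 3
443: h=3, probe 3,4 → slot 4
973: h=3, probe 3,4,2 → slot 2
764: h=4, probe 4,0 → slot 0
Table: [764, ., 973, 563, 443]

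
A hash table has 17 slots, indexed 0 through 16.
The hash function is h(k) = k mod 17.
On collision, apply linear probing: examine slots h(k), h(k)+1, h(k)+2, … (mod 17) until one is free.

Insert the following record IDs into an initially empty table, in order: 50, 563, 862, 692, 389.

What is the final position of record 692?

50: h=16 -> slot 16
563: h=2 -> slot 2
862: h=12 -> slot 12
692: h=12, probe 12,13 -> slot 13
389: h=15 -> slot 15
Table: [-, -, 563, -, -, -, -, -, -, -, -, -, 862, 692, -, 389, 50]

13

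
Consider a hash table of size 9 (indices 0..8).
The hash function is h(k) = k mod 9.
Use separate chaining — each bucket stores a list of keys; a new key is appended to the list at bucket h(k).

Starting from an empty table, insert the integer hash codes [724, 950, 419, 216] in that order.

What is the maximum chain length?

2

Insert 724: h=4, bucket 4 empty → new chain.
Insert 950: h=5, bucket 5 empty → new chain.
Insert 419: h=5, bucket 5 nonempty → append to chain.
Insert 216: h=0, bucket 0 empty → new chain.
Final buckets:
0: 216
1: —
2: —
3: —
4: 724
5: 950 -> 419
6: —
7: —
8: —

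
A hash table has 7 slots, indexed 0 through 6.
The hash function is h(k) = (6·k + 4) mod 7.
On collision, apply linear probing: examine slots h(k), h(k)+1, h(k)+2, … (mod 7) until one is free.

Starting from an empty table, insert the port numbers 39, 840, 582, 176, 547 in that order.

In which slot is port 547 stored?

6

39: h=0 -> slot 0
840: h=4 -> slot 4
582: h=3 -> slot 3
176: h=3, probe 3,4,5 -> slot 5
547: h=3, probe 3,4,5,6 -> slot 6
Table: [39, ., ., 582, 840, 176, 547]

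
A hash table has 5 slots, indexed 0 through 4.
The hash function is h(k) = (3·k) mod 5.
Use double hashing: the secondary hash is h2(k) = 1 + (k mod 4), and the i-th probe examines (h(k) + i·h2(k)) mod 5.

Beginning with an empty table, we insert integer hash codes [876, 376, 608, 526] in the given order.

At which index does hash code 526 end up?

Insert 876: h=3, slot 3 empty => index 3.
Insert 376: h=3, h2=1, slot 3 occupied => index 4.
Insert 608: h=4, h2=1, slot 4 occupied => index 0.
Insert 526: h=3, h2=3, slot 3 occupied => index 1.
Table: [608, 526, _, 876, 376]

1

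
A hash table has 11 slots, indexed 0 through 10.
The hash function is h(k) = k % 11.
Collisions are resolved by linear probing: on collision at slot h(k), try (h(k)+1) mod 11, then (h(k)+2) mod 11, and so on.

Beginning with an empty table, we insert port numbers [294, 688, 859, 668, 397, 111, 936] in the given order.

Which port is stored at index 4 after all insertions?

294 hashes to 8; slot 8 is free -> place at 8.
688 hashes to 6; slot 6 is free -> place at 6.
859 hashes to 1; slot 1 is free -> place at 1.
668 hashes to 8; 8 taken -> place at 9.
397 hashes to 1; 1 taken -> place at 2.
111 hashes to 1; 1,2 taken -> place at 3.
936 hashes to 1; 1,2,3 taken -> place at 4.
Table: [_, 859, 397, 111, 936, _, 688, _, 294, 668, _]

936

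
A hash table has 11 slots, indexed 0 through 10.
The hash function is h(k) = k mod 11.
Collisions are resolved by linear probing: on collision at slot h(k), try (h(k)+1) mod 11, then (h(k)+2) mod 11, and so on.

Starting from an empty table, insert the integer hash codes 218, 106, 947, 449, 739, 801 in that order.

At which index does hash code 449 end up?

218: h=9 -> slot 9
106: h=7 -> slot 7
947: h=1 -> slot 1
449: h=9, probe 9,10 -> slot 10
739: h=2 -> slot 2
801: h=9, probe 9,10,0 -> slot 0
Table: [801, 947, 739, -, -, -, -, 106, -, 218, 449]

10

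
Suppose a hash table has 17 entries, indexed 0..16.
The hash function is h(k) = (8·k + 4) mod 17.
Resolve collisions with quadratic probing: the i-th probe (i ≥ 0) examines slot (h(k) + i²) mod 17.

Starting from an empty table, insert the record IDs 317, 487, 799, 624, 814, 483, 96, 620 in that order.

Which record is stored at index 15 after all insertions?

Insert 317: h=7, slot 7 empty -> index 7.
Insert 487: h=7, slot 7 occupied -> index 8.
Insert 799: h=4, slot 4 empty -> index 4.
Insert 624: h=15, slot 15 empty -> index 15.
Insert 814: h=5, slot 5 empty -> index 5.
Insert 483: h=9, slot 9 empty -> index 9.
Insert 96: h=7, slots 7,8 occupied -> index 11.
Insert 620: h=0, slot 0 empty -> index 0.
Table: [620, ∅, ∅, ∅, 799, 814, ∅, 317, 487, 483, ∅, 96, ∅, ∅, ∅, 624, ∅]

624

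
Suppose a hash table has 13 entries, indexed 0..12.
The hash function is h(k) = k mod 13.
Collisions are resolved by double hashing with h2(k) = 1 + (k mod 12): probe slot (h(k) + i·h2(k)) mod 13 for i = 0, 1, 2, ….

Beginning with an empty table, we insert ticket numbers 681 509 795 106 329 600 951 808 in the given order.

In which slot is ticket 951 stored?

10

681 hashes to 5; slot 5 is free -> place at 5.
509 hashes to 2; slot 2 is free -> place at 2.
795 hashes to 2, h2=4; 2 taken -> place at 6.
106 hashes to 2, h2=11; 2 taken -> place at 0.
329 hashes to 4; slot 4 is free -> place at 4.
600 hashes to 2, h2=1; 2 taken -> place at 3.
951 hashes to 2, h2=4; 2,6 taken -> place at 10.
808 hashes to 2, h2=5; 2 taken -> place at 7.
Table: [106, —, 509, 600, 329, 681, 795, 808, —, —, 951, —, —]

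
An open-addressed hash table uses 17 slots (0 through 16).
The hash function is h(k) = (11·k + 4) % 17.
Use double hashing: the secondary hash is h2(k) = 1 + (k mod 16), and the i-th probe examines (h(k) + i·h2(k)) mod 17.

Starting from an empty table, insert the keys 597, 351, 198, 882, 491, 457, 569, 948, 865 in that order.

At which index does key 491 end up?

597: h=9 -> slot 9
351: h=6 -> slot 6
198: h=6, h2=7, probe 6,13 -> slot 13
882: h=16 -> slot 16
491: h=16, h2=12, probe 16,11 -> slot 11
457: h=16, h2=10, probe 16,9,2 -> slot 2
569: h=7 -> slot 7
948: h=11, h2=5, probe 11,16,4 -> slot 4
865: h=16, h2=2, probe 16,1 -> slot 1
Table: [_, 865, 457, _, 948, _, 351, 569, _, 597, _, 491, _, 198, _, _, 882]

11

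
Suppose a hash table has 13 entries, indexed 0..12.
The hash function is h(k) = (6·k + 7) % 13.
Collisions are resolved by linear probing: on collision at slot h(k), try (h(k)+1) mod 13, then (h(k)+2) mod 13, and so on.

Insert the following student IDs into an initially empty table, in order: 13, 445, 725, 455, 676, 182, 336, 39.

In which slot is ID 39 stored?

0

Insert 13: h=7, slot 7 empty → index 7.
Insert 445: h=12, slot 12 empty → index 12.
Insert 725: h=2, slot 2 empty → index 2.
Insert 455: h=7, slot 7 occupied → index 8.
Insert 676: h=7, slots 7,8 occupied → index 9.
Insert 182: h=7, slots 7,8,9 occupied → index 10.
Insert 336: h=8, slots 8,9,10 occupied → index 11.
Insert 39: h=7, slots 7,8,9,10,11,12 occupied → index 0.
Table: [39, —, 725, —, —, —, —, 13, 455, 676, 182, 336, 445]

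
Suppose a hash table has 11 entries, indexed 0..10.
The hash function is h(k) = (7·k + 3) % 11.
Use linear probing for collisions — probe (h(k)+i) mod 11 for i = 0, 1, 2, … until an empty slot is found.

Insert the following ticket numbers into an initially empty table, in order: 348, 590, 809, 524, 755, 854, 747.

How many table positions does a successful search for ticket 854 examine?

348 hashes to 8; slot 8 is free => place at 8.
590 hashes to 8; 8 taken => place at 9.
809 hashes to 1; slot 1 is free => place at 1.
524 hashes to 8; 8,9 taken => place at 10.
755 hashes to 8; 8,9,10 taken => place at 0.
854 hashes to 8; 8,9,10,0,1 taken => place at 2.
747 hashes to 7; slot 7 is free => place at 7.
Table: [755, 809, 854, —, —, —, —, 747, 348, 590, 524]
Lookup 854: h=8, probe 8,9,10,0,1,2 → found at 2.

6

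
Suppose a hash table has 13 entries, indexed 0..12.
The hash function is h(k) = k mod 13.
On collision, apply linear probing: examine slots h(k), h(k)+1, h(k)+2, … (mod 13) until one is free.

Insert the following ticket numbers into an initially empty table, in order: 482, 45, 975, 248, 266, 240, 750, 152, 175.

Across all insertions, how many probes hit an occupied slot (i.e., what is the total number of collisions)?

482 hashes to 1; slot 1 is free → place at 1.
45 hashes to 6; slot 6 is free → place at 6.
975 hashes to 0; slot 0 is free → place at 0.
248 hashes to 1; 1 taken → place at 2.
266 hashes to 6; 6 taken → place at 7.
240 hashes to 6; 6,7 taken → place at 8.
750 hashes to 9; slot 9 is free → place at 9.
152 hashes to 9; 9 taken → place at 10.
175 hashes to 6; 6,7,8,9,10 taken → place at 11.
Table: [975, 482, 248, _, _, _, 45, 266, 240, 750, 152, 175, _]

10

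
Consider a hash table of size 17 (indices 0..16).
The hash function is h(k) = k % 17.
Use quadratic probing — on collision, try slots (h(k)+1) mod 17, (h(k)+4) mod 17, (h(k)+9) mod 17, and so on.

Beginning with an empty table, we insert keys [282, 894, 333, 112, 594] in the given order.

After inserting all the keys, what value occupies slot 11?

282: h=10 → slot 10
894: h=10, probe 10,11 → slot 11
333: h=10, probe 10,11,14 → slot 14
112: h=10, probe 10,11,14,2 → slot 2
594: h=16 → slot 16
Table: [., ., 112, ., ., ., ., ., ., ., 282, 894, ., ., 333, ., 594]

894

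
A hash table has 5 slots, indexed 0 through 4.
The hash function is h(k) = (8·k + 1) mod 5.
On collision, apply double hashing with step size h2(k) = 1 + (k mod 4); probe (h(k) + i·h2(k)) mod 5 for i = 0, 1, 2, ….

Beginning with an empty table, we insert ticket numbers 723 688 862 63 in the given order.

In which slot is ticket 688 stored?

723 hashes to 0; slot 0 is free -> place at 0.
688 hashes to 0, h2=1; 0 taken -> place at 1.
862 hashes to 2; slot 2 is free -> place at 2.
63 hashes to 0, h2=4; 0 taken -> place at 4.
Table: [723, 688, 862, ., 63]

1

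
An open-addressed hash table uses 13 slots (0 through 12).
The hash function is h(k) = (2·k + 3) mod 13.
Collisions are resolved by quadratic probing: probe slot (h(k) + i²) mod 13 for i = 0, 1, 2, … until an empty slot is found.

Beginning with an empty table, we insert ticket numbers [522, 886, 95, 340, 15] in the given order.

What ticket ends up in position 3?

340

522 hashes to 7; slot 7 is free -> place at 7.
886 hashes to 7; 7 taken -> place at 8.
95 hashes to 11; slot 11 is free -> place at 11.
340 hashes to 7; 7,8,11 taken -> place at 3.
15 hashes to 7; 7,8,11,3 taken -> place at 10.
Table: [∅, ∅, ∅, 340, ∅, ∅, ∅, 522, 886, ∅, 15, 95, ∅]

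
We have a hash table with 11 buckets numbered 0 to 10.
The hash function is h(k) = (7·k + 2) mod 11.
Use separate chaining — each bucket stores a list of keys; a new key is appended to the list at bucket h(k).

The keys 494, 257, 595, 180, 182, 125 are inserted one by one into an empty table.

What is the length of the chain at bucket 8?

494 -> bucket 6
257 -> bucket 8
595 -> bucket 9
180 -> bucket 8 (collision)
182 -> bucket 0
125 -> bucket 8 (collision)
Final buckets:
0: 182
1: .
2: .
3: .
4: .
5: .
6: 494
7: .
8: 257 -> 180 -> 125
9: 595
10: .

3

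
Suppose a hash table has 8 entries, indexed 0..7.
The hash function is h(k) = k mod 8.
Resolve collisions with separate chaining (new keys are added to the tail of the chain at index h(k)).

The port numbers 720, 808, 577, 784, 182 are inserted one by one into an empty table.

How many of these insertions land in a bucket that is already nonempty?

Insert 720: h=0, bucket 0 empty → new chain.
Insert 808: h=0, bucket 0 nonempty → append to chain.
Insert 577: h=1, bucket 1 empty → new chain.
Insert 784: h=0, bucket 0 nonempty → append to chain.
Insert 182: h=6, bucket 6 empty → new chain.
Final buckets:
0: 720 -> 808 -> 784
1: 577
2: —
3: —
4: —
5: —
6: 182
7: —

2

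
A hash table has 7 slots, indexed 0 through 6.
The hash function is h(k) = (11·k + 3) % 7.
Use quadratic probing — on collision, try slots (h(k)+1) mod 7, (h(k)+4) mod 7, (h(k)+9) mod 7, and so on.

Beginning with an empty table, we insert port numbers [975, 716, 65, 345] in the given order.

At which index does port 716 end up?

975 hashes to 4; slot 4 is free -> place at 4.
716 hashes to 4; 4 taken -> place at 5.
65 hashes to 4; 4,5 taken -> place at 1.
345 hashes to 4; 4,5,1 taken -> place at 6.
Table: [_, 65, _, _, 975, 716, 345]

5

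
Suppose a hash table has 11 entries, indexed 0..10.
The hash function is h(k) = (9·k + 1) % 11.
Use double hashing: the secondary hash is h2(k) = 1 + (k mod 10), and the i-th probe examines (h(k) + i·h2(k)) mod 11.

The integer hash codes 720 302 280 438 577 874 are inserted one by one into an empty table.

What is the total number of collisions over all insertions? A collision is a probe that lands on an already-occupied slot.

6

720: h=2 => slot 2
302: h=2, h2=3, probe 2,5 => slot 5
280: h=2, h2=1, probe 2,3 => slot 3
438: h=5, h2=9, probe 5,3,1 => slot 1
577: h=2, h2=8, probe 2,10 => slot 10
874: h=2, h2=5, probe 2,7 => slot 7
Table: [∅, 438, 720, 280, ∅, 302, ∅, 874, ∅, ∅, 577]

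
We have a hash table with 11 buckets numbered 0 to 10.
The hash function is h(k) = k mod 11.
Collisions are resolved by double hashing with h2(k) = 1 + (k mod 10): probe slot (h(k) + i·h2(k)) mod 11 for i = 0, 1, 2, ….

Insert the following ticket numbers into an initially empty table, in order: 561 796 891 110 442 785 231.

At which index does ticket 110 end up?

Insert 561: h=0, slot 0 empty => index 0.
Insert 796: h=4, slot 4 empty => index 4.
Insert 891: h=0, h2=2, slot 0 occupied => index 2.
Insert 110: h=0, h2=1, slot 0 occupied => index 1.
Insert 442: h=2, h2=3, slot 2 occupied => index 5.
Insert 785: h=4, h2=6, slot 4 occupied => index 10.
Insert 231: h=0, h2=2, slots 0,2,4 occupied => index 6.
Table: [561, 110, 891, ∅, 796, 442, 231, ∅, ∅, ∅, 785]

1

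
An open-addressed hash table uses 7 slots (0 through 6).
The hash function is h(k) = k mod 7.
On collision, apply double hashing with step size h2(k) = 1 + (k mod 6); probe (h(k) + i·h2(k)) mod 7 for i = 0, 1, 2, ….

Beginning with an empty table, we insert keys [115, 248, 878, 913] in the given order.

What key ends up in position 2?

878

115: h=3 => slot 3
248: h=3, h2=3, probe 3,6 => slot 6
878: h=3, h2=3, probe 3,6,2 => slot 2
913: h=3, h2=2, probe 3,5 => slot 5
Table: [_, _, 878, 115, _, 913, 248]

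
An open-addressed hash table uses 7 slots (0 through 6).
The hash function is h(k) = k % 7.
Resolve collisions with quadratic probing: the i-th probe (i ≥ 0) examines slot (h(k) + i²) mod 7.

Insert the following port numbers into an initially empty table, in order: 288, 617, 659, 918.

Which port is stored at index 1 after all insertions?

288

Insert 288: h=1, slot 1 empty => index 1.
Insert 617: h=1, slot 1 occupied => index 2.
Insert 659: h=1, slots 1,2 occupied => index 5.
Insert 918: h=1, slots 1,2,5 occupied => index 3.
Table: [—, 288, 617, 918, —, 659, —]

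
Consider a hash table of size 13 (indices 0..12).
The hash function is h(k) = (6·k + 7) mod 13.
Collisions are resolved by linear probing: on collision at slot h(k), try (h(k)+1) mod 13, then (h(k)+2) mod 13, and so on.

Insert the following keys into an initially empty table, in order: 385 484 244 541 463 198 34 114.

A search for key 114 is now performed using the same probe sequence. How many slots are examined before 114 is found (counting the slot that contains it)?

6

Insert 385: h=3, slot 3 empty => index 3.
Insert 484: h=12, slot 12 empty => index 12.
Insert 244: h=2, slot 2 empty => index 2.
Insert 541: h=3, slot 3 occupied => index 4.
Insert 463: h=3, slots 3,4 occupied => index 5.
Insert 198: h=12, slot 12 occupied => index 0.
Insert 34: h=3, slots 3,4,5 occupied => index 6.
Insert 114: h=2, slots 2,3,4,5,6 occupied => index 7.
Table: [198, —, 244, 385, 541, 463, 34, 114, —, —, —, —, 484]
Lookup 114: h=2, probe 2,3,4,5,6,7 → found at 7.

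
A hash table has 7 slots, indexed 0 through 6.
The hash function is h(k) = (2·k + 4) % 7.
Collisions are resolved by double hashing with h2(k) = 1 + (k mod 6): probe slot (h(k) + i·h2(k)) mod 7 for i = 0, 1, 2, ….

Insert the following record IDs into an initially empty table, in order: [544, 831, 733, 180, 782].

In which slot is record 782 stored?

544: h=0 => slot 0
831: h=0, h2=4, probe 0,4 => slot 4
733: h=0, h2=2, probe 0,2 => slot 2
180: h=0, h2=1, probe 0,1 => slot 1
782: h=0, h2=3, probe 0,3 => slot 3
Table: [544, 180, 733, 782, 831, _, _]

3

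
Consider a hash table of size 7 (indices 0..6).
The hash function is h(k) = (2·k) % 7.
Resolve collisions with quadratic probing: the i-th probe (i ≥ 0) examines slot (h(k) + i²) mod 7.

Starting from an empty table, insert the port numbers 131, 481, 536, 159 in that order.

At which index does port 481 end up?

4

131 hashes to 3; slot 3 is free => place at 3.
481 hashes to 3; 3 taken => place at 4.
536 hashes to 1; slot 1 is free => place at 1.
159 hashes to 3; 3,4 taken => place at 0.
Table: [159, 536, _, 131, 481, _, _]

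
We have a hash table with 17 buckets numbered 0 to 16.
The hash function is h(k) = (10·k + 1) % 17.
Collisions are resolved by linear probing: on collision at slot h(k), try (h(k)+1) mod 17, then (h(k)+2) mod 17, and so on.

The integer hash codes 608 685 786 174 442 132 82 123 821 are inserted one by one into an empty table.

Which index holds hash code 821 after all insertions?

Insert 608: h=12, slot 12 empty -> index 12.
Insert 685: h=0, slot 0 empty -> index 0.
Insert 786: h=7, slot 7 empty -> index 7.
Insert 174: h=7, slot 7 occupied -> index 8.
Insert 442: h=1, slot 1 empty -> index 1.
Insert 132: h=12, slot 12 occupied -> index 13.
Insert 82: h=5, slot 5 empty -> index 5.
Insert 123: h=7, slots 7,8 occupied -> index 9.
Insert 821: h=0, slots 0,1 occupied -> index 2.
Table: [685, 442, 821, ∅, ∅, 82, ∅, 786, 174, 123, ∅, ∅, 608, 132, ∅, ∅, ∅]

2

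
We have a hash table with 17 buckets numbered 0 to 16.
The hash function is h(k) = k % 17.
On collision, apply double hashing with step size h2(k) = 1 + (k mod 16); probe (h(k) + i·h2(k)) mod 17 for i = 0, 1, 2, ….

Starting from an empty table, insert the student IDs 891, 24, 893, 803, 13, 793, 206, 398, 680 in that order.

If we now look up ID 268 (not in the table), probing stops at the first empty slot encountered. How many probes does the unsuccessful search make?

4

891: h=7 => slot 7
24: h=7, h2=9, probe 7,16 => slot 16
893: h=9 => slot 9
803: h=4 => slot 4
13: h=13 => slot 13
793: h=11 => slot 11
206: h=2 => slot 2
398: h=7, h2=15, probe 7,5 => slot 5
680: h=0 => slot 0
Table: [680, —, 206, —, 803, 398, —, 891, —, 893, —, 793, —, 13, —, —, 24]
Lookup 268: h=13, h2=13, probe 13,9,5,1 → slot 1 empty, not found.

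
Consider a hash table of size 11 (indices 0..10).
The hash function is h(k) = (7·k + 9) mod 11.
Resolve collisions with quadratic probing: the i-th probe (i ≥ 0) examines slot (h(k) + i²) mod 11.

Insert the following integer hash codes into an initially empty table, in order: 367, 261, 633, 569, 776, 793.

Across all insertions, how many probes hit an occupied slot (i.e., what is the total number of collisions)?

2

367: h=4 → slot 4
261: h=10 → slot 10
633: h=7 → slot 7
569: h=10, probe 10,0 → slot 0
776: h=7, probe 7,8 → slot 8
793: h=5 → slot 5
Table: [569, —, —, —, 367, 793, —, 633, 776, —, 261]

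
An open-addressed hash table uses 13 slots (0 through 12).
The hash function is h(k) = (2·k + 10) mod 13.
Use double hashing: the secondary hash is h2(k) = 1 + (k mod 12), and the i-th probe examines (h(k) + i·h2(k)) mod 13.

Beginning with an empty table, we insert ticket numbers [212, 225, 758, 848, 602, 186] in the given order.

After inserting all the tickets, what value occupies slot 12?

186

Insert 212: h=5, slot 5 empty => index 5.
Insert 225: h=5, h2=10, slot 5 occupied => index 2.
Insert 758: h=5, h2=3, slot 5 occupied => index 8.
Insert 848: h=3, slot 3 empty => index 3.
Insert 602: h=5, h2=3, slots 5,8 occupied => index 11.
Insert 186: h=5, h2=7, slot 5 occupied => index 12.
Table: [-, -, 225, 848, -, 212, -, -, 758, -, -, 602, 186]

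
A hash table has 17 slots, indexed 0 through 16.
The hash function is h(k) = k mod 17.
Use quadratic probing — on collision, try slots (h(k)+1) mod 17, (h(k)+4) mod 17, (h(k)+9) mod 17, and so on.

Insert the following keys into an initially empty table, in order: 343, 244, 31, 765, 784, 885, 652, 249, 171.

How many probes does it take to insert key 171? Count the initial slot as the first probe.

3

343: h=3 => slot 3
244: h=6 => slot 6
31: h=14 => slot 14
765: h=0 => slot 0
784: h=2 => slot 2
885: h=1 => slot 1
652: h=6, probe 6,7 => slot 7
249: h=11 => slot 11
171: h=1, probe 1,2,5 => slot 5
Table: [765, 885, 784, 343, -, 171, 244, 652, -, -, -, 249, -, -, 31, -, -]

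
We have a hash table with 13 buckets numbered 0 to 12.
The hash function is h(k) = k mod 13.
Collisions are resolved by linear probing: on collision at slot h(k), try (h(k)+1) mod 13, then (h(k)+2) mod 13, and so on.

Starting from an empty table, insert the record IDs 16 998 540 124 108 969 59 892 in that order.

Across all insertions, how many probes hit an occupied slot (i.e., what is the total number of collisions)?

11

16 hashes to 3; slot 3 is free => place at 3.
998 hashes to 10; slot 10 is free => place at 10.
540 hashes to 7; slot 7 is free => place at 7.
124 hashes to 7; 7 taken => place at 8.
108 hashes to 4; slot 4 is free => place at 4.
969 hashes to 7; 7,8 taken => place at 9.
59 hashes to 7; 7,8,9,10 taken => place at 11.
892 hashes to 8; 8,9,10,11 taken => place at 12.
Table: [_, _, _, 16, 108, _, _, 540, 124, 969, 998, 59, 892]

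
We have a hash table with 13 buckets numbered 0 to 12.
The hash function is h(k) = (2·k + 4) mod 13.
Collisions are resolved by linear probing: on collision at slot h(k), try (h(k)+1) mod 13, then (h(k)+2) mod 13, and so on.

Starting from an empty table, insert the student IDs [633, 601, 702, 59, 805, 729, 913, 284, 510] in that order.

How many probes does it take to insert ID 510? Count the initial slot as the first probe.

633 hashes to 9; slot 9 is free -> place at 9.
601 hashes to 10; slot 10 is free -> place at 10.
702 hashes to 4; slot 4 is free -> place at 4.
59 hashes to 5; slot 5 is free -> place at 5.
805 hashes to 2; slot 2 is free -> place at 2.
729 hashes to 6; slot 6 is free -> place at 6.
913 hashes to 10; 10 taken -> place at 11.
284 hashes to 0; slot 0 is free -> place at 0.
510 hashes to 10; 10,11 taken -> place at 12.
Table: [284, —, 805, —, 702, 59, 729, —, —, 633, 601, 913, 510]

3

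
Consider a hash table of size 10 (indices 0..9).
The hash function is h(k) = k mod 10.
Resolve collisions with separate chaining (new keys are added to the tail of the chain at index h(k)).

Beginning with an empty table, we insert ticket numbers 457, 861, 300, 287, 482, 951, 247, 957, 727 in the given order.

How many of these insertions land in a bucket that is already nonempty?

Insert 457: h=7, bucket 7 empty → new chain.
Insert 861: h=1, bucket 1 empty → new chain.
Insert 300: h=0, bucket 0 empty → new chain.
Insert 287: h=7, bucket 7 nonempty → append to chain.
Insert 482: h=2, bucket 2 empty → new chain.
Insert 951: h=1, bucket 1 nonempty → append to chain.
Insert 247: h=7, bucket 7 nonempty → append to chain.
Insert 957: h=7, bucket 7 nonempty → append to chain.
Insert 727: h=7, bucket 7 nonempty → append to chain.
Final buckets:
0: 300
1: 861 -> 951
2: 482
3: —
4: —
5: —
6: —
7: 457 -> 287 -> 247 -> 957 -> 727
8: —
9: —

5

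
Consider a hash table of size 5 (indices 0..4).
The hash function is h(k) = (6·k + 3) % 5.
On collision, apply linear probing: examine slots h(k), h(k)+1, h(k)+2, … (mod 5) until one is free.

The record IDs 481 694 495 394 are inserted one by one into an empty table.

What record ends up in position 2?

481 hashes to 4; slot 4 is free => place at 4.
694 hashes to 2; slot 2 is free => place at 2.
495 hashes to 3; slot 3 is free => place at 3.
394 hashes to 2; 2,3,4 taken => place at 0.
Table: [394, _, 694, 495, 481]

694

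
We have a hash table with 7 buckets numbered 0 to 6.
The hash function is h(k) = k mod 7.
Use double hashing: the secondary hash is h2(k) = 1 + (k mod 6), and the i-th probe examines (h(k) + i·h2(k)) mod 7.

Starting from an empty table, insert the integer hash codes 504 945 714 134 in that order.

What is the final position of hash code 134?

Insert 504: h=0, slot 0 empty → index 0.
Insert 945: h=0, h2=4, slot 0 occupied → index 4.
Insert 714: h=0, h2=1, slot 0 occupied → index 1.
Insert 134: h=1, h2=3, slots 1,4,0 occupied → index 3.
Table: [504, 714, ∅, 134, 945, ∅, ∅]

3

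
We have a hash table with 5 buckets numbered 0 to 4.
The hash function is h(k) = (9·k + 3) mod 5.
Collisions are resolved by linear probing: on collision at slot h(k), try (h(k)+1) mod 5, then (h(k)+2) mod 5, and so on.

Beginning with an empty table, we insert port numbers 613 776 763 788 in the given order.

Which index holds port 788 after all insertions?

3

613 hashes to 0; slot 0 is free => place at 0.
776 hashes to 2; slot 2 is free => place at 2.
763 hashes to 0; 0 taken => place at 1.
788 hashes to 0; 0,1,2 taken => place at 3.
Table: [613, 763, 776, 788, _]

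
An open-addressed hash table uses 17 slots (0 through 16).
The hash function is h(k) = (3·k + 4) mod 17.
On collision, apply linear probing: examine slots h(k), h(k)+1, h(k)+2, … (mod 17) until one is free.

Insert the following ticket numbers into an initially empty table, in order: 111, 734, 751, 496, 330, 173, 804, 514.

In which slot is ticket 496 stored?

16

Insert 111: h=14, slot 14 empty => index 14.
Insert 734: h=13, slot 13 empty => index 13.
Insert 751: h=13, slots 13,14 occupied => index 15.
Insert 496: h=13, slots 13,14,15 occupied => index 16.
Insert 330: h=8, slot 8 empty => index 8.
Insert 173: h=13, slots 13,14,15,16 occupied => index 0.
Insert 804: h=2, slot 2 empty => index 2.
Insert 514: h=16, slots 16,0 occupied => index 1.
Table: [173, 514, 804, ., ., ., ., ., 330, ., ., ., ., 734, 111, 751, 496]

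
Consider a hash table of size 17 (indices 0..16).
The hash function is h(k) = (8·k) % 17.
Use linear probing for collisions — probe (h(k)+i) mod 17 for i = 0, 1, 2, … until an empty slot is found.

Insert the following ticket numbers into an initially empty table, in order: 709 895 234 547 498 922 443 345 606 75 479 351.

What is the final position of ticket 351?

709: h=11 → slot 11
895: h=3 → slot 3
234: h=2 → slot 2
547: h=7 → slot 7
498: h=6 → slot 6
922: h=15 → slot 15
443: h=8 → slot 8
345: h=6, probe 6,7,8,9 → slot 9
606: h=3, probe 3,4 → slot 4
75: h=5 → slot 5
479: h=7, probe 7,8,9,10 → slot 10
351: h=3, probe 3,4,5,6,7,8,9,10,11,12 → slot 12
Table: [., ., 234, 895, 606, 75, 498, 547, 443, 345, 479, 709, 351, ., ., 922, .]

12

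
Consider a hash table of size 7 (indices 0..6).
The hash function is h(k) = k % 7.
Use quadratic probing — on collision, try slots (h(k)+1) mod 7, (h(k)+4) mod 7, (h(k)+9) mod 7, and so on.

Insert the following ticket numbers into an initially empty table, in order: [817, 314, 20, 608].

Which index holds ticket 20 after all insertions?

0

Insert 817: h=5, slot 5 empty -> index 5.
Insert 314: h=6, slot 6 empty -> index 6.
Insert 20: h=6, slot 6 occupied -> index 0.
Insert 608: h=6, slots 6,0 occupied -> index 3.
Table: [20, -, -, 608, -, 817, 314]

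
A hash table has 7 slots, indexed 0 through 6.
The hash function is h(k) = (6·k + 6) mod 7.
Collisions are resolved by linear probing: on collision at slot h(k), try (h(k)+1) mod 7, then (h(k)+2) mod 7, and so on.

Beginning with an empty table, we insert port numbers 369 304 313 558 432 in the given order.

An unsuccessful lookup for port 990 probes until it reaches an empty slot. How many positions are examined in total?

4

369 hashes to 1; slot 1 is free => place at 1.
304 hashes to 3; slot 3 is free => place at 3.
313 hashes to 1; 1 taken => place at 2.
558 hashes to 1; 1,2,3 taken => place at 4.
432 hashes to 1; 1,2,3,4 taken => place at 5.
Table: [_, 369, 313, 304, 558, 432, _]
Lookup 990: h=3, probe 3,4,5,6 → slot 6 empty, not found.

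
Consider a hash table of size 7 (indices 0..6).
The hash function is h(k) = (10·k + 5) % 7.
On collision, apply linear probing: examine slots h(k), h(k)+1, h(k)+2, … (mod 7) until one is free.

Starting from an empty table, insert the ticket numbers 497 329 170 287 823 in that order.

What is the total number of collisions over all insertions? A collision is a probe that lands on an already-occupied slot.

3

497 hashes to 5; slot 5 is free → place at 5.
329 hashes to 5; 5 taken → place at 6.
170 hashes to 4; slot 4 is free → place at 4.
287 hashes to 5; 5,6 taken → place at 0.
823 hashes to 3; slot 3 is free → place at 3.
Table: [287, —, —, 823, 170, 497, 329]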